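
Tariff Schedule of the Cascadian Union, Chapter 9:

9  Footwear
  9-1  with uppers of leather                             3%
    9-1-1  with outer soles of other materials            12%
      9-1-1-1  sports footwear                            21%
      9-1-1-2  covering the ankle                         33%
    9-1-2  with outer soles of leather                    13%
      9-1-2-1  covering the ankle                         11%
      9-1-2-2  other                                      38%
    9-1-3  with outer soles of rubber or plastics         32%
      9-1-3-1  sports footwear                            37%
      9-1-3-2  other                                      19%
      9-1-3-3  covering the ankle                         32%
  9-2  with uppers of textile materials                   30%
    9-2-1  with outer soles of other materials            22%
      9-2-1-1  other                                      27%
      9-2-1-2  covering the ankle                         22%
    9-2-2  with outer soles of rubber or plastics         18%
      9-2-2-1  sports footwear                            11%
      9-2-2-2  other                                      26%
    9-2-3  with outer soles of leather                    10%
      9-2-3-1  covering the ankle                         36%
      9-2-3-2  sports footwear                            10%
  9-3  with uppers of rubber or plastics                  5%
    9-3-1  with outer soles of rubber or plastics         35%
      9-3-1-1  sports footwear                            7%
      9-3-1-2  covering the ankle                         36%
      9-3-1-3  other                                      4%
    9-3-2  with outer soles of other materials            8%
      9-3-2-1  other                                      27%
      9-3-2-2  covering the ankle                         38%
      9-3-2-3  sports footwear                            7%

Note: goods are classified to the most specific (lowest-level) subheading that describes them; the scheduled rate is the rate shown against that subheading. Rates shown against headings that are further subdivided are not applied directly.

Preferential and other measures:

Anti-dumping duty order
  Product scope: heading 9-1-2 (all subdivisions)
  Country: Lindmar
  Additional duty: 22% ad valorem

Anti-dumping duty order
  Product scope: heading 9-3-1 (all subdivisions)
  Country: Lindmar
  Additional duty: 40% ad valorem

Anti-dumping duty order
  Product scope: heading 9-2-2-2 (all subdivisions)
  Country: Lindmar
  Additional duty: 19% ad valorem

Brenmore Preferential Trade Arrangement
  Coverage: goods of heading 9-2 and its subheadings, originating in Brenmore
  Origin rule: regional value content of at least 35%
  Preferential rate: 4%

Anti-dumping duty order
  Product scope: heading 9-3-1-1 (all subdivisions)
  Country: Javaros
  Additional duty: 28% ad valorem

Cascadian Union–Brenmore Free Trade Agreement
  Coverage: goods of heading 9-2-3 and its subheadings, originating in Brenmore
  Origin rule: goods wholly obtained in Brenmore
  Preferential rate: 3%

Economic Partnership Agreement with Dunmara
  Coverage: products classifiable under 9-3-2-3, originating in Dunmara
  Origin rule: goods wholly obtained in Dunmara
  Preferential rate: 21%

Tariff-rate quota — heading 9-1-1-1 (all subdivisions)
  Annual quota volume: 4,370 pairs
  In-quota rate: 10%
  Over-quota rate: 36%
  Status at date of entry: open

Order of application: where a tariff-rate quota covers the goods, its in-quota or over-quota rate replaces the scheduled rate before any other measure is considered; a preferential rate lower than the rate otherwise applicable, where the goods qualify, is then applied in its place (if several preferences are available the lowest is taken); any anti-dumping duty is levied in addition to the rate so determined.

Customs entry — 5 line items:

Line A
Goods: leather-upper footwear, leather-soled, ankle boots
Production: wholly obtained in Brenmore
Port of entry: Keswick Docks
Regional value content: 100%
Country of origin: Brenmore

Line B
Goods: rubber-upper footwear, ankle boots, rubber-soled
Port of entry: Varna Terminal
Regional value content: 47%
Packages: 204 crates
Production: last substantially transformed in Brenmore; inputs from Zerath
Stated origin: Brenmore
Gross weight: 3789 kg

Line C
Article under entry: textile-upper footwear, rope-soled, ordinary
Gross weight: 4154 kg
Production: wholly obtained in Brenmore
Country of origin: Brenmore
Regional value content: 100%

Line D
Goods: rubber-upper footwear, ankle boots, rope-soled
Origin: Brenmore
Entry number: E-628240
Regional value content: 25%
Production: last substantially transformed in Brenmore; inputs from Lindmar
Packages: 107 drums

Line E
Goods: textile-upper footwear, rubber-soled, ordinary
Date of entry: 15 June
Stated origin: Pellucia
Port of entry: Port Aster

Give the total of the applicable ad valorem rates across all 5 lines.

Line A: leather-upper → 9-1; leather-soled → 9-1-2; ankle boots → 9-1-2-1. Scheduled 11%. Brenmore agreement on 9-2: 9-1-2-1 not covered; Brenmore agreement on 9-2-3: 9-1-2-1 not covered. → 11%.
Line B: rubber-upper → 9-3; rubber-soled → 9-3-1; ankle boots → 9-3-1-2. Scheduled 36%. Brenmore agreement on 9-2: 9-3-1-2 not covered; Brenmore agreement on 9-2-3: 9-3-1-2 not covered. → 36%.
Line C: textile-upper → 9-2; rope-soled → 9-2-1; ordinary → 9-2-1-1. Scheduled 27%. Brenmore agreement on 9-2: RVC ≥ 35% → 4% available; Brenmore agreement on 9-2-3: 9-2-1-1 not covered; preferential 4%. → 4%.
Line D: rubber-upper → 9-3; rope-soled → 9-3-2; ankle boots → 9-3-2-2. Scheduled 38%. Brenmore agreement on 9-2: 9-3-2-2 not covered; Brenmore agreement on 9-2-3: 9-3-2-2 not covered. → 38%.
Line E: textile-upper → 9-2; rubber-soled → 9-2-2; ordinary → 9-2-2-2. Scheduled 26%. No special measure applies. → 26%.
Sum: 11% + 36% + 4% + 38% + 26% = 115%.

115%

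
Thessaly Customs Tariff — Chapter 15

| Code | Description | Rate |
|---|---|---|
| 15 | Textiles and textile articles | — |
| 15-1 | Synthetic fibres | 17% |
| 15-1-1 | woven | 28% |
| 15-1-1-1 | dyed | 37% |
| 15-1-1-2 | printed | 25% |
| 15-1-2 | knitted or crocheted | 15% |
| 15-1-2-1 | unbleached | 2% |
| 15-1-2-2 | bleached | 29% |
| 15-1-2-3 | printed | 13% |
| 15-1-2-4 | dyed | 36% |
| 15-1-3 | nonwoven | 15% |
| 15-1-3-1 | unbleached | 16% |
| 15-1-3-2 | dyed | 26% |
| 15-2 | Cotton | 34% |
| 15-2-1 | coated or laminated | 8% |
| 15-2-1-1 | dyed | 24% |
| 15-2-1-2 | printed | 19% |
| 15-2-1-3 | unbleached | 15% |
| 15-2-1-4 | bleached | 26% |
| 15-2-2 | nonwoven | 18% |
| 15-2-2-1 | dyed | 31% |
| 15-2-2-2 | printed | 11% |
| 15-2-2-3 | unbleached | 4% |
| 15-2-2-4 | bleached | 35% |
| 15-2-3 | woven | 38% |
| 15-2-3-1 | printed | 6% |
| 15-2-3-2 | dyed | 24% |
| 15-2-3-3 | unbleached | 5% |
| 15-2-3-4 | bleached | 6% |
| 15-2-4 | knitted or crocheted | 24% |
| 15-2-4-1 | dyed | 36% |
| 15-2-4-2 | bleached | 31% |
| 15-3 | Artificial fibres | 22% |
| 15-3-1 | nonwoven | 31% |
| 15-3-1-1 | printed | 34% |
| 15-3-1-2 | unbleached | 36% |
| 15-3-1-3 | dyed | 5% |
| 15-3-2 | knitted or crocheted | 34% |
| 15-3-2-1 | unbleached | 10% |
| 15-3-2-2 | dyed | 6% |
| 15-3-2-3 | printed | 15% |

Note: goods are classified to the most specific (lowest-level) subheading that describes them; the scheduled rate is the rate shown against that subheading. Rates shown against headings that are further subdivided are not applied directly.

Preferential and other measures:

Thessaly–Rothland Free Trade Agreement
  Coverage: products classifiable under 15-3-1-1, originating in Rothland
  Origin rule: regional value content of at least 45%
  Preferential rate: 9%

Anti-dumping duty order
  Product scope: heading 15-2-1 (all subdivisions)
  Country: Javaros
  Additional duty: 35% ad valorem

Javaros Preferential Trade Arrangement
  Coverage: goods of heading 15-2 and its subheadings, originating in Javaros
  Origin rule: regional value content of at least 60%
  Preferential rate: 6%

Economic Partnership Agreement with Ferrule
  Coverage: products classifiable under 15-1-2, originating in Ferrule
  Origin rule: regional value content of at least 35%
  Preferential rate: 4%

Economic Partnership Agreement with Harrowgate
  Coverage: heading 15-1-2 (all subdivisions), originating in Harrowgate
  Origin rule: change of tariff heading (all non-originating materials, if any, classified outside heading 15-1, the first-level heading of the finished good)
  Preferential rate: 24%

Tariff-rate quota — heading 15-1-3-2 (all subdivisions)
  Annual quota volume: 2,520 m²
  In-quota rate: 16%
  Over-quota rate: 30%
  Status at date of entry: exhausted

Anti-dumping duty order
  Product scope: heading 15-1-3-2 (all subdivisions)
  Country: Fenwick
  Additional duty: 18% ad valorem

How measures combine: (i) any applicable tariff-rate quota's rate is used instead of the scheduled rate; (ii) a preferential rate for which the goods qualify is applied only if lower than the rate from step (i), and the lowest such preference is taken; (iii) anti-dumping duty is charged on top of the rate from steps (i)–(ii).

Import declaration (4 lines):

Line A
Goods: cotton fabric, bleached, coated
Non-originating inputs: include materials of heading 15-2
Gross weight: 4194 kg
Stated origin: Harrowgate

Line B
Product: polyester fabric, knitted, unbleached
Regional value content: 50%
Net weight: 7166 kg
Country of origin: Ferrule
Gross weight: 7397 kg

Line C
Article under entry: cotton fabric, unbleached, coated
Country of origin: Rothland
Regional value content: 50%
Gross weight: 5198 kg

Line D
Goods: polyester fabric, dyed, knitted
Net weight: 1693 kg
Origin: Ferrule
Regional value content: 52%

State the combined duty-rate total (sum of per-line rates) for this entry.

47%

Line A: cotton → 15-2; coated → 15-2-1; bleached → 15-2-1-4. Scheduled 26%. Harrowgate agreement on 15-1-2: 15-2-1-4 not covered. → 26%.
Line B: polyester → 15-1; knitted → 15-1-2; unbleached → 15-1-2-1. Scheduled 2%. Ferrule agreement on 15-1-2: RVC ≥ 35% → 4% available; preference 4% not lower than 2% → no reduction. → 2%.
Line C: cotton → 15-2; coated → 15-2-1; unbleached → 15-2-1-3. Scheduled 15%. Rothland agreement on 15-3-1-1: 15-2-1-3 not covered. → 15%.
Line D: polyester → 15-1; knitted → 15-1-2; dyed → 15-1-2-4. Scheduled 36%. Ferrule agreement on 15-1-2: RVC ≥ 35% → 4% available; preferential 4%. → 4%.
Sum: 26% + 2% + 15% + 4% = 47%.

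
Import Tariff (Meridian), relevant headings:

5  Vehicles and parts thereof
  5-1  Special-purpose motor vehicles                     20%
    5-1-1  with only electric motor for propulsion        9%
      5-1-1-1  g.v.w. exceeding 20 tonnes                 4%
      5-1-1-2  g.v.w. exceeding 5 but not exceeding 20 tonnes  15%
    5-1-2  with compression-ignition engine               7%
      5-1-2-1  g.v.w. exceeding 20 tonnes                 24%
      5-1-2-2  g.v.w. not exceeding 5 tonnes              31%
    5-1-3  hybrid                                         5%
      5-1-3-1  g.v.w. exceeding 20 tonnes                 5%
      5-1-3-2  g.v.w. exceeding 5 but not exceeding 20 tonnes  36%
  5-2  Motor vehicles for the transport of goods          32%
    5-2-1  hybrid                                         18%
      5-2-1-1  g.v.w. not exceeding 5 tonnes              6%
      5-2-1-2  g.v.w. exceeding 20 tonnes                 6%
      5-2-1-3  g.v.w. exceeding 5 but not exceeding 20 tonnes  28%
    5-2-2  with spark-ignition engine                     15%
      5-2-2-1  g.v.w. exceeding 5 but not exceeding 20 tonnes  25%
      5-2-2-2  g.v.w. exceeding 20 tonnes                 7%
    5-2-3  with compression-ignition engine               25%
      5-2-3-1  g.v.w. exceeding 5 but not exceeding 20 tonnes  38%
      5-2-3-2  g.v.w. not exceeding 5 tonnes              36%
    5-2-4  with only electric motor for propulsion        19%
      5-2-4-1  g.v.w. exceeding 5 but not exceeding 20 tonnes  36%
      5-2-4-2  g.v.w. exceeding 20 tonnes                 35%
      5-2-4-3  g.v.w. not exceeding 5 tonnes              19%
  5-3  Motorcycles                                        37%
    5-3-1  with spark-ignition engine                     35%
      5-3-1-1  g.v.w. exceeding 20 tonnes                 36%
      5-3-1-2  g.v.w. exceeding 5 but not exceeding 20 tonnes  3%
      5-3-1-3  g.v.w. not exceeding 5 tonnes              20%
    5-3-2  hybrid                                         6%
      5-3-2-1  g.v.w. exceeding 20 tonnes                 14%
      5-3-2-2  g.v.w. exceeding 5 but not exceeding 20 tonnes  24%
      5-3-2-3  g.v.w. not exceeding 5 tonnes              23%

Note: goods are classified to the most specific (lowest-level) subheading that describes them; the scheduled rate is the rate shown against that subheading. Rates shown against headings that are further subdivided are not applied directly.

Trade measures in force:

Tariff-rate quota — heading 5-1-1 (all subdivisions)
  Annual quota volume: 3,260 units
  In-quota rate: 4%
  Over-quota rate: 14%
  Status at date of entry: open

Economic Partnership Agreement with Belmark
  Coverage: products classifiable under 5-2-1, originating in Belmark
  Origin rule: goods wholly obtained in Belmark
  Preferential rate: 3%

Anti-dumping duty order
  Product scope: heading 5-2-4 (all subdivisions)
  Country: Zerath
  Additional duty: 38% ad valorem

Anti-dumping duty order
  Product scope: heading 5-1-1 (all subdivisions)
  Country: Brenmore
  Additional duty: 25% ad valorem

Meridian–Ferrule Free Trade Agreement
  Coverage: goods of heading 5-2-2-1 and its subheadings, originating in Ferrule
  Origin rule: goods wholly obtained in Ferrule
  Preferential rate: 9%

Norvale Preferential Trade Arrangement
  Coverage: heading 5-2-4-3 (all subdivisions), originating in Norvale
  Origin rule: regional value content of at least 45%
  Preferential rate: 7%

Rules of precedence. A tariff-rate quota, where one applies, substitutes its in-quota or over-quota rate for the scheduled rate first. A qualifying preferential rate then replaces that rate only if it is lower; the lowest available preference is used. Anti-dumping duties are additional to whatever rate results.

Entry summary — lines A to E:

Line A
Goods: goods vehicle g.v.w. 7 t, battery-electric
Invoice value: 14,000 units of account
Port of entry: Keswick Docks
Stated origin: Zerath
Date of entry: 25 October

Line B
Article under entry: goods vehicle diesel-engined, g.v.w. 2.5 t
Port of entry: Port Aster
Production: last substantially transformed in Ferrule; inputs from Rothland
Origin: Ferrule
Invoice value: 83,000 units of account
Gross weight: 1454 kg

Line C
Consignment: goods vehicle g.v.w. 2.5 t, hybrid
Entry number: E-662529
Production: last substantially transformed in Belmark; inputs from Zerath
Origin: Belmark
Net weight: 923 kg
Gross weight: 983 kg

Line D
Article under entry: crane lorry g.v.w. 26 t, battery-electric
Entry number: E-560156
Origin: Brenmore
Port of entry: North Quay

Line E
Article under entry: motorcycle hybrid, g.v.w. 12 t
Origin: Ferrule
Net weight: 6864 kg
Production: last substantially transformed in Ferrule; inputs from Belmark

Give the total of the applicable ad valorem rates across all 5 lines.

Line A: goods vehicle → 5-2; battery-electric → 5-2-4; g.v.w. 7 t → 5-2-4-1. Scheduled 36%. anti-dumping (Zerath, 5-2-4): +38%; total 36% + 38% = 74%. → 74%.
Line B: goods vehicle → 5-2; diesel-engined → 5-2-3; g.v.w. 2.5 t → 5-2-3-2. Scheduled 36%. Ferrule agreement on 5-2-2-1: 5-2-3-2 not covered. → 36%.
Line C: goods vehicle → 5-2; hybrid → 5-2-1; g.v.w. 2.5 t → 5-2-1-1. Scheduled 6%. Belmark agreement on 5-2-1: not wholly obtained. → 6%.
Line D: crane lorry → 5-1; battery-electric → 5-1-1; g.v.w. 26 t → 5-1-1-1. Scheduled 4%. quota on 5-1-1 open → in-quota 4%; anti-dumping (Brenmore, 5-1-1): +25%; total 4% + 25% = 29%. → 29%.
Line E: motorcycle → 5-3; hybrid → 5-3-2; g.v.w. 12 t → 5-3-2-2. Scheduled 24%. Ferrule agreement on 5-2-2-1: 5-3-2-2 not covered. → 24%.
Sum: 74% + 36% + 6% + 29% + 24% = 169%.

169%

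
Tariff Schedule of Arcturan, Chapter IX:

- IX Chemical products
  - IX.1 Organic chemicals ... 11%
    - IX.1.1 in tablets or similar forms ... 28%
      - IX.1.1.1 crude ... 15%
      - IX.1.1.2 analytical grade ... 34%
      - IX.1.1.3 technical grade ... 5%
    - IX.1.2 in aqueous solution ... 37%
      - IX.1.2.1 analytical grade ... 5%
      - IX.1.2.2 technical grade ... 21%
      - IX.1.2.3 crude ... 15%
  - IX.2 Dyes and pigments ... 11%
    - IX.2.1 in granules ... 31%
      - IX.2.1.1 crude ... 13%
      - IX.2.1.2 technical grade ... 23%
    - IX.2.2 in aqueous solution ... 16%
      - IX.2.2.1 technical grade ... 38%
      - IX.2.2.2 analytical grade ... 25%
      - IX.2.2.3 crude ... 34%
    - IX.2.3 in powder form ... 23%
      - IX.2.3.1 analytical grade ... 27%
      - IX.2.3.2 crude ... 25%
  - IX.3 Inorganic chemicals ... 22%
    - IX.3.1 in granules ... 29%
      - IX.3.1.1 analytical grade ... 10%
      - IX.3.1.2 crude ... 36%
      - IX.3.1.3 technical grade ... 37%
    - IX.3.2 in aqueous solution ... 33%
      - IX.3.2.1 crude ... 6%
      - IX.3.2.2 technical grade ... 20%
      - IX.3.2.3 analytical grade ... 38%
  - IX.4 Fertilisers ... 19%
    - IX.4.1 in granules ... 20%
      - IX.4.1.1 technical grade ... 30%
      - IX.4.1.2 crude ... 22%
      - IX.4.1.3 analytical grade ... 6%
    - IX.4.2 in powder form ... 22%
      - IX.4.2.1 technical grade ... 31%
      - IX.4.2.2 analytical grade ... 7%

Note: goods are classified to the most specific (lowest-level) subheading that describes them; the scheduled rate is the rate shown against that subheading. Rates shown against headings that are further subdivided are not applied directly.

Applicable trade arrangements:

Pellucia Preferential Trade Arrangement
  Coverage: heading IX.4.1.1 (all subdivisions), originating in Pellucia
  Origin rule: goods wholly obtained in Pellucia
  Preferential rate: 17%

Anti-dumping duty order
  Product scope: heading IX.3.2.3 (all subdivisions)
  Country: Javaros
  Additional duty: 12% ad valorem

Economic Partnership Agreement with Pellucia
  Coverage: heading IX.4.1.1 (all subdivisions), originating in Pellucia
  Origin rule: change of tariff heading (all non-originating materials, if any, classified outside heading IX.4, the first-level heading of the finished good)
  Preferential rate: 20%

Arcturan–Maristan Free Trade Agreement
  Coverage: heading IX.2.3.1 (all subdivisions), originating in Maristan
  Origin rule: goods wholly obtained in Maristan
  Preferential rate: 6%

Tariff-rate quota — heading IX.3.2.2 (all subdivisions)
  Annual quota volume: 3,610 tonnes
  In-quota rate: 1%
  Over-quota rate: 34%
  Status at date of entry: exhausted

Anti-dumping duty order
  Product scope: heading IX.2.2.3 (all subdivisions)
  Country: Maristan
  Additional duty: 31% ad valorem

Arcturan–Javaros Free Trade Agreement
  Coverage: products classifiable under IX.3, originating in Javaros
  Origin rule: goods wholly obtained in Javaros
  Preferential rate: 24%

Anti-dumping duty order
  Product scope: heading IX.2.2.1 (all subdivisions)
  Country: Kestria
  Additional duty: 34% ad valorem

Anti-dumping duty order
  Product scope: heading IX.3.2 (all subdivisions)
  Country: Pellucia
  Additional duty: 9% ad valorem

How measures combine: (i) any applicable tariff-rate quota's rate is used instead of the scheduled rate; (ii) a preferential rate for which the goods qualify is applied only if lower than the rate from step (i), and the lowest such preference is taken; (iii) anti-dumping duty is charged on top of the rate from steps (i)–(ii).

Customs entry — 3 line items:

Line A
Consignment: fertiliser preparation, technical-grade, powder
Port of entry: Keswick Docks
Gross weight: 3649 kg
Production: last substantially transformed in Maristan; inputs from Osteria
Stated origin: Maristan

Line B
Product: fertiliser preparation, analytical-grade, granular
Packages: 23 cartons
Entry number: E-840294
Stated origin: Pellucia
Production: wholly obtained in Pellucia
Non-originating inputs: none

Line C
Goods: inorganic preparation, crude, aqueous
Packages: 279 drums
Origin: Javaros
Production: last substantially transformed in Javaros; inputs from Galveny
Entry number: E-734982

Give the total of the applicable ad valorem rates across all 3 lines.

Line A: fertiliser → IX.4; powder → IX.4.2; technical-grade → IX.4.2.1. Scheduled 31%. Maristan agreement on IX.2.3.1: IX.4.2.1 not covered. → 31%.
Line B: fertiliser → IX.4; granular → IX.4.1; analytical-grade → IX.4.1.3. Scheduled 6%. Pellucia agreement on IX.4.1.1: IX.4.1.3 not covered; Pellucia agreement on IX.4.1.1: IX.4.1.3 not covered. → 6%.
Line C: inorganic → IX.3; aqueous → IX.3.2; crude → IX.3.2.1. Scheduled 6%. Javaros agreement on IX.3: not wholly obtained. → 6%.
Sum: 31% + 6% + 6% = 43%.

43%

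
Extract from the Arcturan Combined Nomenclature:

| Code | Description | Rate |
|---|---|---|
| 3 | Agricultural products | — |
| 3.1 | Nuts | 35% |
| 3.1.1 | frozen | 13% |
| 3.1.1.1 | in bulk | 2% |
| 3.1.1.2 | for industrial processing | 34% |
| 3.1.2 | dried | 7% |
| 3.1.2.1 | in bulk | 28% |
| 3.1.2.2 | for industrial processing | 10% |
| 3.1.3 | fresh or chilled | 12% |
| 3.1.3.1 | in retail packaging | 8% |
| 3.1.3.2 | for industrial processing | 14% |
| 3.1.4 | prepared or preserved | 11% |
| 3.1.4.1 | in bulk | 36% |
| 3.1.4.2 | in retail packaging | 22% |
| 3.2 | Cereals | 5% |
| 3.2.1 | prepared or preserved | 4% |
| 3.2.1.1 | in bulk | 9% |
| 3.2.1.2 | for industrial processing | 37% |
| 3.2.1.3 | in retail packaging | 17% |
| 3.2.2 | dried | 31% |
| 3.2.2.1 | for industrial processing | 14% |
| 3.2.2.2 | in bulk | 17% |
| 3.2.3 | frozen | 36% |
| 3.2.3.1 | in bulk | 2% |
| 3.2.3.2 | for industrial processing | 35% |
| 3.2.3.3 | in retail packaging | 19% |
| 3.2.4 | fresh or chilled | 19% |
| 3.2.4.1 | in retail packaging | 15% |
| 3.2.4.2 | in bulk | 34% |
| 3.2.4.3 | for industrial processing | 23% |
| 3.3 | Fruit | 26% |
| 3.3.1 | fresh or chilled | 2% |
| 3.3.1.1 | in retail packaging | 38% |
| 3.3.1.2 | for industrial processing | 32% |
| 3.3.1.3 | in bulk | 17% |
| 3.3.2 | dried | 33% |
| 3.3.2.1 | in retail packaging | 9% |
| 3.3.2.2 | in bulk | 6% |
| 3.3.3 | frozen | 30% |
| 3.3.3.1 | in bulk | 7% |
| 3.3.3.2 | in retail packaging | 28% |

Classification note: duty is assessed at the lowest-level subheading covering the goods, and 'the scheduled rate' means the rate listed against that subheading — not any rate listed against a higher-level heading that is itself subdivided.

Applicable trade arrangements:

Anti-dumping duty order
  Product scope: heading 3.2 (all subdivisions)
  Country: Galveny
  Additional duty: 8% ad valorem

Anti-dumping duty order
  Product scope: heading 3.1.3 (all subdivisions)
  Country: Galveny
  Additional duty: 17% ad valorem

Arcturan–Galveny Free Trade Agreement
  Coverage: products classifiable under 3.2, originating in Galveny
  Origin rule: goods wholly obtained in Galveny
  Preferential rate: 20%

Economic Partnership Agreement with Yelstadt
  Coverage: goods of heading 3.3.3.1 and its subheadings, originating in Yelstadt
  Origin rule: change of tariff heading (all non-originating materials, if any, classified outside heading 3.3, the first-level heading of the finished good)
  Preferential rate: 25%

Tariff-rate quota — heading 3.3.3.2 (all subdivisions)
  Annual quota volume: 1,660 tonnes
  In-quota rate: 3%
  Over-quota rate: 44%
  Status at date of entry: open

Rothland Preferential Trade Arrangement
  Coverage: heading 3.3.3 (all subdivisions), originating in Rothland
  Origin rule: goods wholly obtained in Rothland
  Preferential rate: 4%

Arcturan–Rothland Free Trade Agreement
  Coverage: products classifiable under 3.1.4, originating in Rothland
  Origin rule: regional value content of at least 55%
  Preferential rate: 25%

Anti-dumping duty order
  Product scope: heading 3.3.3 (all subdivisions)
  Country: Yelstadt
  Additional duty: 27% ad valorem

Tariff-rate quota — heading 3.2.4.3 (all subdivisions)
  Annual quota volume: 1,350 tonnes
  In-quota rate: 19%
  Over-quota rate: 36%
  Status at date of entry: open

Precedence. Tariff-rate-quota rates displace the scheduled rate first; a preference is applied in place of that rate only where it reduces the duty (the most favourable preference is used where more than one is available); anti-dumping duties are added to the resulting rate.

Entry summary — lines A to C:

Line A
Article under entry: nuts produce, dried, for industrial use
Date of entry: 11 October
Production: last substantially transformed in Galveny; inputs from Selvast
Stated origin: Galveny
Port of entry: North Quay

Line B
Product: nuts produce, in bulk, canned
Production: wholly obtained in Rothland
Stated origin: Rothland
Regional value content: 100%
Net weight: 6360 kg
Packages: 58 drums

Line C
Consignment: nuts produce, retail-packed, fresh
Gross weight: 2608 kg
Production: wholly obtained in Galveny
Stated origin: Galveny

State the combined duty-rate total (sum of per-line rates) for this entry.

Line A: nuts → 3.1; dried → 3.1.2; for industrial use → 3.1.2.2. Scheduled 10%. Galveny agreement on 3.2: 3.1.2.2 not covered. → 10%.
Line B: nuts → 3.1; canned → 3.1.4; in bulk → 3.1.4.1. Scheduled 36%. Rothland agreement on 3.3.3: 3.1.4.1 not covered; Rothland agreement on 3.1.4: RVC ≥ 55% → 25% available; preferential 25%. → 25%.
Line C: nuts → 3.1; fresh → 3.1.3; retail-packed → 3.1.3.1. Scheduled 8%. Galveny agreement on 3.2: 3.1.3.1 not covered; anti-dumping (Galveny, 3.1.3): +17%; total 8% + 17% = 25%. → 25%.
Sum: 10% + 25% + 25% = 60%.

60%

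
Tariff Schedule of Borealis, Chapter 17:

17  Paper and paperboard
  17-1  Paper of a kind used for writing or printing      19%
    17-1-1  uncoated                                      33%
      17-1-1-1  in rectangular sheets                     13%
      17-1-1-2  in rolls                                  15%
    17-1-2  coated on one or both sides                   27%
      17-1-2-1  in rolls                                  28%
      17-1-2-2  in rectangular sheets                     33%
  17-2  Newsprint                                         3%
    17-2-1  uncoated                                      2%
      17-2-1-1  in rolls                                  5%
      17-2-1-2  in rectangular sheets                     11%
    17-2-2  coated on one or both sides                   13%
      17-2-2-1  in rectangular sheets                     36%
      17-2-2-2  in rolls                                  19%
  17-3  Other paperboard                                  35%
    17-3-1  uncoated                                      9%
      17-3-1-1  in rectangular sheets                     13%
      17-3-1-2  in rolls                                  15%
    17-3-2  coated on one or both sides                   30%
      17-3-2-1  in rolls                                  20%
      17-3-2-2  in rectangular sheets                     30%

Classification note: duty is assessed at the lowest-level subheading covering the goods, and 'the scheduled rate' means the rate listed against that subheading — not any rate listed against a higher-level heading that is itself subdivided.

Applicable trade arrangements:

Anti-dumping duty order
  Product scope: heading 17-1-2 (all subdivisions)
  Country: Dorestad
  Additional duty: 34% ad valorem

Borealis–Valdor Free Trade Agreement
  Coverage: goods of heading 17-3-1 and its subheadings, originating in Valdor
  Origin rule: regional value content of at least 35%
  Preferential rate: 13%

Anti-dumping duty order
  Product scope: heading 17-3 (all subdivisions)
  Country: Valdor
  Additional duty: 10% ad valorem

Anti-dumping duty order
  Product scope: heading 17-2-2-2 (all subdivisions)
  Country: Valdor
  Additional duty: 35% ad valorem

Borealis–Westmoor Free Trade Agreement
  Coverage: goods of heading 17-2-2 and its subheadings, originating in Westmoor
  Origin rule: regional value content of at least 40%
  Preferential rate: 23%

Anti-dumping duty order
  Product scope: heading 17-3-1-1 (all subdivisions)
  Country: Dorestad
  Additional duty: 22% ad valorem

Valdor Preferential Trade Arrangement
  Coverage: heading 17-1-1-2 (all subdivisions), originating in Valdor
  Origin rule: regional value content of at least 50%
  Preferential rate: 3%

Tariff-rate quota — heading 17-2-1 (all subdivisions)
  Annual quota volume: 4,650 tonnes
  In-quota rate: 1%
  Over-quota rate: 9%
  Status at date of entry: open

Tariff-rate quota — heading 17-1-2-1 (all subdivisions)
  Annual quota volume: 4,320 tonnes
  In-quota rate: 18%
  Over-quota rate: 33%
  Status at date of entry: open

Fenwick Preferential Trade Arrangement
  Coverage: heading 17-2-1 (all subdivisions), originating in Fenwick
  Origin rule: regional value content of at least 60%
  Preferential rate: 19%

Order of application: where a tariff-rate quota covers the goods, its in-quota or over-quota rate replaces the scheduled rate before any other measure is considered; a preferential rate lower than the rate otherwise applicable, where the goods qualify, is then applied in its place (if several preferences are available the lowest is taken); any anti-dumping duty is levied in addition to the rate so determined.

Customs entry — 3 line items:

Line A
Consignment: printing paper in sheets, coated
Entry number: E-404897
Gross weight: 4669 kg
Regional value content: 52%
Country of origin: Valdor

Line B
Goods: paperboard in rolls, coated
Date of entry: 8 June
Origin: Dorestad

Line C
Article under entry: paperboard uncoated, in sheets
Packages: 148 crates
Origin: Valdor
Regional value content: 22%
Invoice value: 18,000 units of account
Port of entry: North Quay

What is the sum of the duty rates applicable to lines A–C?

Line A: printing paper → 17-1; coated → 17-1-2; in sheets → 17-1-2-2. Scheduled 33%. Valdor agreement on 17-3-1: 17-1-2-2 not covered; Valdor agreement on 17-1-1-2: 17-1-2-2 not covered. → 33%.
Line B: paperboard → 17-3; coated → 17-3-2; in rolls → 17-3-2-1. Scheduled 20%. No special measure applies. → 20%.
Line C: paperboard → 17-3; uncoated → 17-3-1; in sheets → 17-3-1-1. Scheduled 13%. Valdor agreement on 17-3-1: RVC < 35%; Valdor agreement on 17-1-1-2: 17-3-1-1 not covered; anti-dumping (Valdor, 17-3): +10%; total 13% + 10% = 23%. → 23%.
Sum: 33% + 20% + 23% = 76%.

76%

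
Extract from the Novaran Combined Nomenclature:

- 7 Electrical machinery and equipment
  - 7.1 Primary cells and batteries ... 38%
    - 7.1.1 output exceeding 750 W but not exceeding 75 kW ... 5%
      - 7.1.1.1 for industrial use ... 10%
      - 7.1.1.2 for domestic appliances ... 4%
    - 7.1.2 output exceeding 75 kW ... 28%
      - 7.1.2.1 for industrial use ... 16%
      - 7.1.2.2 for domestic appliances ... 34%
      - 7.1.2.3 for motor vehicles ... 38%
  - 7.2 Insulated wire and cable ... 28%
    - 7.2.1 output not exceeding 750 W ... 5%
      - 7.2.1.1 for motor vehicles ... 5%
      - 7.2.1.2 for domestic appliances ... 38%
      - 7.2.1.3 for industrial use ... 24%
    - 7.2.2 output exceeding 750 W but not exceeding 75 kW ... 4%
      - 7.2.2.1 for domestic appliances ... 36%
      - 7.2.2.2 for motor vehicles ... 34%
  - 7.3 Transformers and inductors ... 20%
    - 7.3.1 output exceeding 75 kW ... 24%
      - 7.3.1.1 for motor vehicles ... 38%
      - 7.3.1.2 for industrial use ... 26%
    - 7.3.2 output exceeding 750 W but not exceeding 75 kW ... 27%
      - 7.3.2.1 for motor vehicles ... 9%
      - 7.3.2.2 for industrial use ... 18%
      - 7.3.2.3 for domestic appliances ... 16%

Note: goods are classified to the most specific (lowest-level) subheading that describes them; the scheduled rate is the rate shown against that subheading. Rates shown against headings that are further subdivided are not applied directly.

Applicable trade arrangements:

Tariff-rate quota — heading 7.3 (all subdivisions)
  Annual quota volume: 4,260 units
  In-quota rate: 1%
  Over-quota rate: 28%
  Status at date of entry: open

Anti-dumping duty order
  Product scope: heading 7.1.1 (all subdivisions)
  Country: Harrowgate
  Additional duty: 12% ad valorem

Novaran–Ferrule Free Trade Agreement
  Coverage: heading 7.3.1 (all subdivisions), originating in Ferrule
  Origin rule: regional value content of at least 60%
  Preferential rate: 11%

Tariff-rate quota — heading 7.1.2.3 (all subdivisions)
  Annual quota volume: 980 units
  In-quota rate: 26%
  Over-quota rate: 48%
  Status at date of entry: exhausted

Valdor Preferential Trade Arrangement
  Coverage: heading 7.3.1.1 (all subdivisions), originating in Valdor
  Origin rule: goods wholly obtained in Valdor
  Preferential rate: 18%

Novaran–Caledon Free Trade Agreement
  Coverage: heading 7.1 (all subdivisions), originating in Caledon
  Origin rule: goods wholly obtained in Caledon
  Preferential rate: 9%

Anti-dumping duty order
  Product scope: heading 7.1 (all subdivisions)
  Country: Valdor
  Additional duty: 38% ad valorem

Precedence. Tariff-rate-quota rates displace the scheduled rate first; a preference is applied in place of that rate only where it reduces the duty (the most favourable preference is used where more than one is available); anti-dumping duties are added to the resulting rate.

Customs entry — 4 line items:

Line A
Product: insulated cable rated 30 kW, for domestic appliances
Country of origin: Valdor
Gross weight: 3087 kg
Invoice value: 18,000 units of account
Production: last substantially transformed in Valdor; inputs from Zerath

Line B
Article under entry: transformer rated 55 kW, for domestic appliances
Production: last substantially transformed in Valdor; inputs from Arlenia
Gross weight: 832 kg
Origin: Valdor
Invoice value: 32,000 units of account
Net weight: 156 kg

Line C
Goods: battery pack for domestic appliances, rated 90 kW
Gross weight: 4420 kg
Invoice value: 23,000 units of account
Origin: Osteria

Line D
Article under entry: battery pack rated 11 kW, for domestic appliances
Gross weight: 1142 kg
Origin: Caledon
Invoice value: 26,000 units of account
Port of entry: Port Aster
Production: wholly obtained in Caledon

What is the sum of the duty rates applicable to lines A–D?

Line A: insulated cable → 7.2; rated 30 kW → 7.2.2; for domestic appliances → 7.2.2.1. Scheduled 36%. Valdor agreement on 7.3.1.1: 7.2.2.1 not covered. → 36%.
Line B: transformer → 7.3; rated 55 kW → 7.3.2; for domestic appliances → 7.3.2.3. Scheduled 16%. quota on 7.3 open → in-quota 1%; Valdor agreement on 7.3.1.1: 7.3.2.3 not covered. → 1%.
Line C: battery pack → 7.1; rated 90 kW → 7.1.2; for domestic appliances → 7.1.2.2. Scheduled 34%. No special measure applies. → 34%.
Line D: battery pack → 7.1; rated 11 kW → 7.1.1; for domestic appliances → 7.1.1.2. Scheduled 4%. Caledon agreement on 7.1: wholly obtained → 9% available; preference 9% not lower than 4% → no reduction. → 4%.
Sum: 36% + 1% + 34% + 4% = 75%.

75%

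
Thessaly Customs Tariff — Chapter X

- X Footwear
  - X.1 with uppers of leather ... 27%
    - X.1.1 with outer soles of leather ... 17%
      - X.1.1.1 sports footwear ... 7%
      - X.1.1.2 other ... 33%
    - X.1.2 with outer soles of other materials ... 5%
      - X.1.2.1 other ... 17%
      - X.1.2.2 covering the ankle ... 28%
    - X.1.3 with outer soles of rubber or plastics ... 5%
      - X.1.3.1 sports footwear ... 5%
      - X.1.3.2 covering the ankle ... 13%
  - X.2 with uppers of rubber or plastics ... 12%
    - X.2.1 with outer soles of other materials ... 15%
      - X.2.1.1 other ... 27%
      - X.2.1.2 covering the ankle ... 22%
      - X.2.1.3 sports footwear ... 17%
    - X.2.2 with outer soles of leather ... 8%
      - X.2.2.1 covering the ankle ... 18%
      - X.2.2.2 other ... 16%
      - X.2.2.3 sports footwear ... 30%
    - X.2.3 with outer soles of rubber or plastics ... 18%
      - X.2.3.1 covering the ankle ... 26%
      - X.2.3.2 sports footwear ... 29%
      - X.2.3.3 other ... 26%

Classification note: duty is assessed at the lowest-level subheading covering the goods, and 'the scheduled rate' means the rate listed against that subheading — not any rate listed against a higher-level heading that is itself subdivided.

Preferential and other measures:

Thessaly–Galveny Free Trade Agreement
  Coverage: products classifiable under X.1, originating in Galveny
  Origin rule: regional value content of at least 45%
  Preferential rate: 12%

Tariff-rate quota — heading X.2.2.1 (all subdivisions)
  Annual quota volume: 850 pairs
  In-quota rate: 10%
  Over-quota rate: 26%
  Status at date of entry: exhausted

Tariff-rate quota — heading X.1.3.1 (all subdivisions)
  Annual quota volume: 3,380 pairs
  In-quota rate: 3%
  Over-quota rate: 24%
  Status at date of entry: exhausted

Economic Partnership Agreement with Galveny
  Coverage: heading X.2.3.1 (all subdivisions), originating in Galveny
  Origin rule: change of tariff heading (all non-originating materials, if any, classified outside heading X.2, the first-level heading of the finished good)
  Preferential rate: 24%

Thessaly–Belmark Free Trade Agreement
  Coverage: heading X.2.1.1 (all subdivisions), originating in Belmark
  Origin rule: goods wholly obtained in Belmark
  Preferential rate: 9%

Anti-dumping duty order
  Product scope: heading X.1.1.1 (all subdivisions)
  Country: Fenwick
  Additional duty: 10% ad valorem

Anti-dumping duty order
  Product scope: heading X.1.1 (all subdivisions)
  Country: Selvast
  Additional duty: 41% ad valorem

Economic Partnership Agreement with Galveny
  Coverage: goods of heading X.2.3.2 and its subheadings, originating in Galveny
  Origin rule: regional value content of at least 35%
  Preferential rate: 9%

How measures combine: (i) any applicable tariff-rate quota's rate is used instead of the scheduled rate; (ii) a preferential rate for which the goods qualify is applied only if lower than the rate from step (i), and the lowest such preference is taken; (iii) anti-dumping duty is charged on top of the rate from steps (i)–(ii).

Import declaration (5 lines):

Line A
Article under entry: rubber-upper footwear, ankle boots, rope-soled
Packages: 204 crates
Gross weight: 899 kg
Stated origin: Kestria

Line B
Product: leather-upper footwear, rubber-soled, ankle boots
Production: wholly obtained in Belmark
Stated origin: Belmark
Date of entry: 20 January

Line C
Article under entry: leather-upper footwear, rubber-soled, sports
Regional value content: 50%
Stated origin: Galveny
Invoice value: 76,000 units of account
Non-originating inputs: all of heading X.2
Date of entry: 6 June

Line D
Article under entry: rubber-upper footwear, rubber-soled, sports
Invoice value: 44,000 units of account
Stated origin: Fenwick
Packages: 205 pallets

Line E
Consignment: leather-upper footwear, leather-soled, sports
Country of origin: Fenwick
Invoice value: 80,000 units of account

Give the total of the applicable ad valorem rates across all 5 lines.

Line A: rubber-upper → X.2; rope-soled → X.2.1; ankle boots → X.2.1.2. Scheduled 22%. No special measure applies. → 22%.
Line B: leather-upper → X.1; rubber-soled → X.1.3; ankle boots → X.1.3.2. Scheduled 13%. Belmark agreement on X.2.1.1: X.1.3.2 not covered. → 13%.
Line C: leather-upper → X.1; rubber-soled → X.1.3; sports → X.1.3.1. Scheduled 5%. quota on X.1.3.1 exhausted → over-quota 24%; Galveny agreement on X.1: RVC ≥ 45% → 12% available; Galveny agreement on X.2.3.1: X.1.3.1 not covered; Galveny agreement on X.2.3.2: X.1.3.1 not covered; preferential 12%. → 12%.
Line D: rubber-upper → X.2; rubber-soled → X.2.3; sports → X.2.3.2. Scheduled 29%. No special measure applies. → 29%.
Line E: leather-upper → X.1; leather-soled → X.1.1; sports → X.1.1.1. Scheduled 7%. anti-dumping (Fenwick, X.1.1.1): +10%; total 7% + 10% = 17%. → 17%.
Sum: 22% + 13% + 12% + 29% + 17% = 93%.

93%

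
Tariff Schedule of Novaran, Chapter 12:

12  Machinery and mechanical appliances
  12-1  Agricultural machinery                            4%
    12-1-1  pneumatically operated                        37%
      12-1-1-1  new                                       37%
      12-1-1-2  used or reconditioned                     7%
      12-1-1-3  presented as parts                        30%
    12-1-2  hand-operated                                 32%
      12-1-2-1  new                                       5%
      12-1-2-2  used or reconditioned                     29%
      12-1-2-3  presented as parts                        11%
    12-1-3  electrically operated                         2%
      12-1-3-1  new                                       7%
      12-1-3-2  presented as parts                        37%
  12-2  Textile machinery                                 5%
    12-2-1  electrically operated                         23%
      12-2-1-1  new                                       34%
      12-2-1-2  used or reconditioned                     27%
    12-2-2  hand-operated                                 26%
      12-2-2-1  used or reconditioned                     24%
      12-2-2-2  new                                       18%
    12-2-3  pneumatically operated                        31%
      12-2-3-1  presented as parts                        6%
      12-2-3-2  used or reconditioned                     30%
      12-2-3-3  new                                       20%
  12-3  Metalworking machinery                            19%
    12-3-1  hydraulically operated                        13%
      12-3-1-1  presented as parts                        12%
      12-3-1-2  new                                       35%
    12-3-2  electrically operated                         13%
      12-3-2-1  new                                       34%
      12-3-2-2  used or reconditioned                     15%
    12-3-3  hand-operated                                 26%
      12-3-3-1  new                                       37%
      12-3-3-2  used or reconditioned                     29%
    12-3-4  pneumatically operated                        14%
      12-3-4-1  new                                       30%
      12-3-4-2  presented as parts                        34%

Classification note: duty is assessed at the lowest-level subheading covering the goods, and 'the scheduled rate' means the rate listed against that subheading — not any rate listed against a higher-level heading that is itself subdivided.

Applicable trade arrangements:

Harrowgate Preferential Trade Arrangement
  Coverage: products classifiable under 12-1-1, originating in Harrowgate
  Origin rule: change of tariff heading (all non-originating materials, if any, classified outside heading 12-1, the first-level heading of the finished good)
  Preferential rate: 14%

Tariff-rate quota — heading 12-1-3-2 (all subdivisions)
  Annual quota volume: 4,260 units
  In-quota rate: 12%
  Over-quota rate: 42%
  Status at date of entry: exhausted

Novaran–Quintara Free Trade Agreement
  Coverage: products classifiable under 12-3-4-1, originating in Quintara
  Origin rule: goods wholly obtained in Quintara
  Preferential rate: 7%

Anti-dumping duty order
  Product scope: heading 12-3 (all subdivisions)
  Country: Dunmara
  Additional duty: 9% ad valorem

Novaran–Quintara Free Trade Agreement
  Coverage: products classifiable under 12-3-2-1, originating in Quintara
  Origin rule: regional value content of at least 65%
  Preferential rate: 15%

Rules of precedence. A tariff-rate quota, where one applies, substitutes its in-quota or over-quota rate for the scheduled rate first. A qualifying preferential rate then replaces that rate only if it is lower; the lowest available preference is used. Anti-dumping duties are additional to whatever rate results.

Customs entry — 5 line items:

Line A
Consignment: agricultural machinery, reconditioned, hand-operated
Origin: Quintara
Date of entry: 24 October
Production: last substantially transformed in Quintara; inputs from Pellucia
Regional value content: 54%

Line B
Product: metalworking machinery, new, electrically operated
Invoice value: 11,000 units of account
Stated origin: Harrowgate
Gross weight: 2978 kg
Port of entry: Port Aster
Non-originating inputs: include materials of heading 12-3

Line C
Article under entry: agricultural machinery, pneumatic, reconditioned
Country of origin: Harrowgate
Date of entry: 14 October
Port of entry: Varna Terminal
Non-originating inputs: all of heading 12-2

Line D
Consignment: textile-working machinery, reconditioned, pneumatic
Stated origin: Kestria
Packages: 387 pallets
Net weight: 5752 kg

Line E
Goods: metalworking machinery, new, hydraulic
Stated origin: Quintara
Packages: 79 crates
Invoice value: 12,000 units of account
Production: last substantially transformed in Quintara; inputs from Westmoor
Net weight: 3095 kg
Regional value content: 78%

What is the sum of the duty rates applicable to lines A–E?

Line A: agricultural → 12-1; hand-operated → 12-1-2; reconditioned → 12-1-2-2. Scheduled 29%. Quintara agreement on 12-3-4-1: 12-1-2-2 not covered; Quintara agreement on 12-3-2-1: 12-1-2-2 not covered. → 29%.
Line B: metalworking → 12-3; electrically operated → 12-3-2; new → 12-3-2-1. Scheduled 34%. Harrowgate agreement on 12-1-1: 12-3-2-1 not covered. → 34%.
Line C: agricultural → 12-1; pneumatic → 12-1-1; reconditioned → 12-1-1-2. Scheduled 7%. Harrowgate agreement on 12-1-1: CTH met → 14% available; preference 14% not lower than 7% → no reduction. → 7%.
Line D: textile-working → 12-2; pneumatic → 12-2-3; reconditioned → 12-2-3-2. Scheduled 30%. No special measure applies. → 30%.
Line E: metalworking → 12-3; hydraulic → 12-3-1; new → 12-3-1-2. Scheduled 35%. Quintara agreement on 12-3-4-1: 12-3-1-2 not covered; Quintara agreement on 12-3-2-1: 12-3-1-2 not covered. → 35%.
Sum: 29% + 34% + 7% + 30% + 35% = 135%.

135%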